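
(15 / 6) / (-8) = -5 / 16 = -0.31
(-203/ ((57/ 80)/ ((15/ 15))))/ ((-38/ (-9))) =-24360/ 361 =-67.48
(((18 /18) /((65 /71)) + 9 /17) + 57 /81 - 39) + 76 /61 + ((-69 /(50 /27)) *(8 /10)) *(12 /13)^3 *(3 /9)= -43.24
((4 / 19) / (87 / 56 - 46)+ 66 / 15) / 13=1039282 / 3073915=0.34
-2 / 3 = -0.67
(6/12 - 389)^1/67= -777/134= -5.80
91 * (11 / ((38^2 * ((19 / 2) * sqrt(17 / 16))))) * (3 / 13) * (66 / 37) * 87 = 2652804 * sqrt(17) / 4314311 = 2.54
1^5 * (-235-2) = -237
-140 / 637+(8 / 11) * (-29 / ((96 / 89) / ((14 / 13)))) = -127789 / 6006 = -21.28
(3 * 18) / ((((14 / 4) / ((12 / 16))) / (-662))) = -53622 / 7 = -7660.29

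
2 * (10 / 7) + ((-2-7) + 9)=20 / 7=2.86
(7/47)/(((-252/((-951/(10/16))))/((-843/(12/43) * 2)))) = -3830311/705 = -5433.07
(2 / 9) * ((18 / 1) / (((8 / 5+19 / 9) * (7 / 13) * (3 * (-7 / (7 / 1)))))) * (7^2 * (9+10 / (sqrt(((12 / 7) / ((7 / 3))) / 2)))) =-63700 * sqrt(2) / 167 - 49140 / 167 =-833.69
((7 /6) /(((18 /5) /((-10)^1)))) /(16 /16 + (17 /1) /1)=-175 /972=-0.18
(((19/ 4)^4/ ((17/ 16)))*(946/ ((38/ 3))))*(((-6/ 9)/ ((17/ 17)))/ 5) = -3244307/ 680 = -4771.04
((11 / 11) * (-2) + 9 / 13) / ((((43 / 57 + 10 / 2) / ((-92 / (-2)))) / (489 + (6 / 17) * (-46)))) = -4942.08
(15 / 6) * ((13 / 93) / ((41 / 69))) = 1495 / 2542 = 0.59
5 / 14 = 0.36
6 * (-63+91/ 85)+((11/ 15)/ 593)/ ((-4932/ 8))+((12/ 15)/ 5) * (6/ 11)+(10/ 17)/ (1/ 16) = -3712975641554/ 10254645225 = -362.08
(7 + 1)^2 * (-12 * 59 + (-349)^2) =7749952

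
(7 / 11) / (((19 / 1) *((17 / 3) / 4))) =0.02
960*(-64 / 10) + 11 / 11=-6143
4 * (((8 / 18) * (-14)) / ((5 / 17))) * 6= -7616 / 15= -507.73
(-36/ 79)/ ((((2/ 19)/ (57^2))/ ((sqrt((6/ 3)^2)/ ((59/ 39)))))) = -86670324/ 4661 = -18594.79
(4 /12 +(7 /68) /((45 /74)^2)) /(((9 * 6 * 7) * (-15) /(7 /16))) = -10529 /223074000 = -0.00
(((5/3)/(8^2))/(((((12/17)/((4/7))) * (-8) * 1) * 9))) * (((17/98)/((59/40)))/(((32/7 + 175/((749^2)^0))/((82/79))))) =-296225/1488248500032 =-0.00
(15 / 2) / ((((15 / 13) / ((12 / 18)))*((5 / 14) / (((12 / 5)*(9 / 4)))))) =1638 / 25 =65.52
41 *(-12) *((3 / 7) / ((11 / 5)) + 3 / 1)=-121032 / 77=-1571.84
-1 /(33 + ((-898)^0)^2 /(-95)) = -95 /3134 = -0.03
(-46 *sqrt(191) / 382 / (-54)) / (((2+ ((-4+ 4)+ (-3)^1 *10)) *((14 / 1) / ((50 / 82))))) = -0.00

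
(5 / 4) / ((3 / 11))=55 / 12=4.58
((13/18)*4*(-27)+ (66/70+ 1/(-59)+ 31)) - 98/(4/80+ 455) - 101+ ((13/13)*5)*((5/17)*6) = -138.47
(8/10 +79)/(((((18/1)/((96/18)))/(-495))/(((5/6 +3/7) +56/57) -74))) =839828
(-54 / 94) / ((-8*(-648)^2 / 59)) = 59 / 5847552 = 0.00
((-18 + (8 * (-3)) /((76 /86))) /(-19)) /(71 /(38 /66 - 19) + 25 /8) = -27456 /8417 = -3.26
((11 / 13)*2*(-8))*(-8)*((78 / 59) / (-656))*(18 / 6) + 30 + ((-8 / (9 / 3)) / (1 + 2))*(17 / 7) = 4143134 / 152397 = 27.19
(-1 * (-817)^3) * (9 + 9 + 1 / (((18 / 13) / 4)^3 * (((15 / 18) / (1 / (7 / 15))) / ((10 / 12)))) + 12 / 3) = 68332006355926 / 1701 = 40171667463.80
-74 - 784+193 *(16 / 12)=-1802 / 3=-600.67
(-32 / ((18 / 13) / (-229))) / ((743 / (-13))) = -619216 / 6687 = -92.60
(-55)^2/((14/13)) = 39325/14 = 2808.93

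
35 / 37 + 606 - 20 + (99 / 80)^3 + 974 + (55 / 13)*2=386967833819 / 246272000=1571.30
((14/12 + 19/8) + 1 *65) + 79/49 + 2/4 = 83089/1176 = 70.65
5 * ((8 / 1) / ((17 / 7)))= 280 / 17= 16.47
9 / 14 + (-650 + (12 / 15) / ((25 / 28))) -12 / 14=-1136307 / 1750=-649.32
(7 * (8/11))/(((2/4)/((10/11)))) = 1120/121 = 9.26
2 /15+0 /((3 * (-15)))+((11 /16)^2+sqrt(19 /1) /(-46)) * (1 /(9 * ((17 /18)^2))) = 0.18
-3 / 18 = -1 / 6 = -0.17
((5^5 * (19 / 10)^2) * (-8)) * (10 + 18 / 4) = -1308625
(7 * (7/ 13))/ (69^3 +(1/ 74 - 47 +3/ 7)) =25382/ 2211866085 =0.00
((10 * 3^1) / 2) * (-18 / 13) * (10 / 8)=-675 / 26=-25.96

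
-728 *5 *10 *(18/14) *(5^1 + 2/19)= -4539600/19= -238926.32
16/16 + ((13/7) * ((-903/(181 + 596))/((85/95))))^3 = -1112750354234/85358358827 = -13.04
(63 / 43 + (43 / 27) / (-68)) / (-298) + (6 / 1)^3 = 5081611045 / 23526504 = 216.00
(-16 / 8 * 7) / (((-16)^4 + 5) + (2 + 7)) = -0.00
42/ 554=21/ 277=0.08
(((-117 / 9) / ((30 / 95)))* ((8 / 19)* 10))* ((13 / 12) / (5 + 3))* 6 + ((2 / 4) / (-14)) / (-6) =-23659 / 168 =-140.83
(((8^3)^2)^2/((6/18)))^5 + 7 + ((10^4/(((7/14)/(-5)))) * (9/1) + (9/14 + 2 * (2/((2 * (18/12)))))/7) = 109484546430540831818837028313672388696089960367040642059933/294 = 372396416430410992581078300000000000000000000000000000000.00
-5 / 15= -0.33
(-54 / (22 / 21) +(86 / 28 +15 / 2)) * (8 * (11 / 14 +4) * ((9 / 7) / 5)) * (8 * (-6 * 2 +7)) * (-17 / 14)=-517470480 / 26411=-19592.99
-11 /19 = -0.58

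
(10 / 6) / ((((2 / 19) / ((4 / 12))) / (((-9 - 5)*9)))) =-665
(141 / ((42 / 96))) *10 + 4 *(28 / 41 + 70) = 1006104 / 287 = 3505.59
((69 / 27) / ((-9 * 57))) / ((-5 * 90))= 23 / 2077650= 0.00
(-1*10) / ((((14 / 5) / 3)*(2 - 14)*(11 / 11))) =25 / 28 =0.89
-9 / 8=-1.12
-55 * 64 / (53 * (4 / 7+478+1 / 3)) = -73920 / 533021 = -0.14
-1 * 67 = -67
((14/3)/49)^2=4/441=0.01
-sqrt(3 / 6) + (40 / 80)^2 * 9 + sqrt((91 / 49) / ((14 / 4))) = -sqrt(2) / 2 + sqrt(26) / 7 + 9 / 4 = 2.27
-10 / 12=-5 / 6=-0.83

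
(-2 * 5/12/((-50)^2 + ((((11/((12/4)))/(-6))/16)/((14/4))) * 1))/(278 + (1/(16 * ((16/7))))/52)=-3727360/3108610550609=-0.00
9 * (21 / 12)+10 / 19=1237 / 76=16.28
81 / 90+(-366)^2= 1339569 / 10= 133956.90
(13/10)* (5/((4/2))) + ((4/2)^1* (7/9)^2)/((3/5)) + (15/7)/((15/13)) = 48469/6804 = 7.12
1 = 1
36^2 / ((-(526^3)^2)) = -81 / 1323714975815236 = -0.00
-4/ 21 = -0.19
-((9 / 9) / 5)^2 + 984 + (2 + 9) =24874 / 25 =994.96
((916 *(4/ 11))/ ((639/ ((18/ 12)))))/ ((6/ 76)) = 69616/ 7029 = 9.90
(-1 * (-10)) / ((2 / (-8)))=-40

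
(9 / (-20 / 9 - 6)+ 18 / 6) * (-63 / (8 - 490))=8883 / 35668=0.25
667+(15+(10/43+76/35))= 1030028/1505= 684.40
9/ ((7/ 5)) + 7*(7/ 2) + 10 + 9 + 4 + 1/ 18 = 3401/ 63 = 53.98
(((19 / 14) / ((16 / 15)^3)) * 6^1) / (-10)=-38475 / 57344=-0.67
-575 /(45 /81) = -1035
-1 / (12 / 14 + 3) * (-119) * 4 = 3332 / 27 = 123.41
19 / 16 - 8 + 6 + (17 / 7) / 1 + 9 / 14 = 253 / 112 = 2.26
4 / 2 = 2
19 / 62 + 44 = 2747 / 62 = 44.31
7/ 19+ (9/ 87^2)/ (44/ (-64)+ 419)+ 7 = 788034124/ 106947447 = 7.37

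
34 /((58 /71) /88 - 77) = -106216 /240519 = -0.44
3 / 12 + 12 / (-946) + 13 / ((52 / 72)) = 34505 / 1892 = 18.24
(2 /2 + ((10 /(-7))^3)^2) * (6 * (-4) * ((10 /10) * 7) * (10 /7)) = -268235760 /117649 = -2279.97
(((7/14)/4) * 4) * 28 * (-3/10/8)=-21/40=-0.52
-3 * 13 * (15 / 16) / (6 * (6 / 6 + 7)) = -195 / 256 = -0.76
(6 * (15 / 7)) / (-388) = -45 / 1358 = -0.03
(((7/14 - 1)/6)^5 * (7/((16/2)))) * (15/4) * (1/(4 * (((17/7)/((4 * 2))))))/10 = -49/45121536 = -0.00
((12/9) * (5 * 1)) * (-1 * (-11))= 220/3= 73.33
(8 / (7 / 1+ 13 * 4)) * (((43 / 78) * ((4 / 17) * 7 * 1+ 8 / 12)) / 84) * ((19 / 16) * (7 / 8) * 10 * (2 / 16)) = 4085 / 1527552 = 0.00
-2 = -2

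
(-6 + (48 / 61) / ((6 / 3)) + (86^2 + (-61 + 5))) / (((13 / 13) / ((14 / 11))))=6263572 / 671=9334.68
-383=-383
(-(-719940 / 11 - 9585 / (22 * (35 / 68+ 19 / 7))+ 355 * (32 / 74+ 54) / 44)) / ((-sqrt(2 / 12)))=-81503892295 * sqrt(6) / 1251118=-159571.64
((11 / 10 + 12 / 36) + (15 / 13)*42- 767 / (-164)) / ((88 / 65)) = 1745203 / 43296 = 40.31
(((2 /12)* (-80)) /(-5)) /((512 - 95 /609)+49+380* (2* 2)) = 812 /633617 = 0.00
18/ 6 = 3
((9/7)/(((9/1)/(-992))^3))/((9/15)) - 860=-4882420300/1701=-2870323.52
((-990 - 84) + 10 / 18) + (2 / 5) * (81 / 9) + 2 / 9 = -48133 / 45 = -1069.62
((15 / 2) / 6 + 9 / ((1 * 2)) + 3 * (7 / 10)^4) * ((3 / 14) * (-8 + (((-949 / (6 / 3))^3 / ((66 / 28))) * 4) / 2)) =-387098183302613 / 3080000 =-125681228.35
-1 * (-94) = 94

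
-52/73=-0.71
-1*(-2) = 2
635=635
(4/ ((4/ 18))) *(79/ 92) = 711/ 46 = 15.46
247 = 247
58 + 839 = 897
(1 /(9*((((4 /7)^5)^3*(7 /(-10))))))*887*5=-15039596640426575 /4831838208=-3112603.53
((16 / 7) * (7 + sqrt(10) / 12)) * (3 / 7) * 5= 20 * sqrt(10) / 49 + 240 / 7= 35.58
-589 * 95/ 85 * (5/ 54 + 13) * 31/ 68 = -3929.15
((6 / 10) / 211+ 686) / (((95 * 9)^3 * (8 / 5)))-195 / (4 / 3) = -154300260472517 / 1055044521000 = -146.25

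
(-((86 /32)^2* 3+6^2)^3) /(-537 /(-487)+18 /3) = -522313878555063 /19344130048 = -27001.16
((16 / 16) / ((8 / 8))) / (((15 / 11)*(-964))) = -11 / 14460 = -0.00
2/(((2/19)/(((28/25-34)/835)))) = -15618/20875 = -0.75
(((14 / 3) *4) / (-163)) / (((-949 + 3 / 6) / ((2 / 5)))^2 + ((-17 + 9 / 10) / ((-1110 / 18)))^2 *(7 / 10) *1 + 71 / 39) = -49831600000 / 2446698726871370047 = -0.00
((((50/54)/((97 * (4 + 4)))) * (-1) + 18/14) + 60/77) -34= -51522893/1613304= -31.94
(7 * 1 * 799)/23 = 5593/23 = 243.17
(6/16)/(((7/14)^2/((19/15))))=19/10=1.90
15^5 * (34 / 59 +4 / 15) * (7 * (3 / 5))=158618250 / 59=2688444.92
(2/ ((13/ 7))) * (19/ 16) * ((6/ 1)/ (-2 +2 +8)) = 399/ 416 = 0.96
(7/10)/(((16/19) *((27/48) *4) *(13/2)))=133/2340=0.06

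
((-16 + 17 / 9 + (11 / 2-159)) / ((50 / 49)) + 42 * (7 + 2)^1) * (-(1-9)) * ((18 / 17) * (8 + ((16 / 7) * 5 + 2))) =659544 / 17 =38796.71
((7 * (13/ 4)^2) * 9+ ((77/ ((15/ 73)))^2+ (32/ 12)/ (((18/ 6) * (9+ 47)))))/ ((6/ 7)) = 3555481217/ 21600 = 164605.61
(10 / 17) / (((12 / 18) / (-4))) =-60 / 17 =-3.53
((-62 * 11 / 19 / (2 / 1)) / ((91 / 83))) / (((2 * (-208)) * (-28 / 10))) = -141515 / 10069696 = -0.01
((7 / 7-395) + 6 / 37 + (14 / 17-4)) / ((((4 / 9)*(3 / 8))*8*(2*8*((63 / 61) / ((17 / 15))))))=-7616521 / 372960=-20.42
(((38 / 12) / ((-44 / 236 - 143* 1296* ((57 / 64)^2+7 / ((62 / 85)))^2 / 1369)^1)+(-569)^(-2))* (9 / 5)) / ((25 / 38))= -28131742667316569290386 / 48137823844188938319282625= -0.00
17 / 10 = 1.70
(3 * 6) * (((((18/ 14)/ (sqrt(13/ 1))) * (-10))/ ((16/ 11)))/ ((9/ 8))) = -990 * sqrt(13)/ 91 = -39.23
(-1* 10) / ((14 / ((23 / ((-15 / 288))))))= 2208 / 7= 315.43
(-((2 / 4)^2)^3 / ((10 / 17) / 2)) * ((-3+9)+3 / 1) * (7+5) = -459 / 80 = -5.74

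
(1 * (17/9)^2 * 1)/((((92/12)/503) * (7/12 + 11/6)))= 96.86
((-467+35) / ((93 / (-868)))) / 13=4032 / 13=310.15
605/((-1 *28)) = -605/28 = -21.61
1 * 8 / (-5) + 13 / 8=1 / 40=0.02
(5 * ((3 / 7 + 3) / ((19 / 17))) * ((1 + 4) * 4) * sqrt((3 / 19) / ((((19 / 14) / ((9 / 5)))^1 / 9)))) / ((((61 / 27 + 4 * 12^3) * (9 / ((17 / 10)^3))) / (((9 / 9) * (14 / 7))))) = 54121608 * sqrt(210) / 11793824875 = 0.07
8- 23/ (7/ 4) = -36/ 7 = -5.14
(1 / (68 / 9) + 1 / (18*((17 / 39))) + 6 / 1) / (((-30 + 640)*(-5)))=-1277 / 622200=-0.00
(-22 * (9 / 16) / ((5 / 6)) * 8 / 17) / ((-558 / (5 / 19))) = 0.00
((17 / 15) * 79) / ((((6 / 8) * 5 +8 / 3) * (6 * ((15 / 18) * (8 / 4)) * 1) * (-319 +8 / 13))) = -34918 / 7967575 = -0.00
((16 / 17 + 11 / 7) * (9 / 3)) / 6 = 299 / 238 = 1.26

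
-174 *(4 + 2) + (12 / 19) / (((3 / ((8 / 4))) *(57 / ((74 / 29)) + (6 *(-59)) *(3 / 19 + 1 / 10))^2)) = -245338981428916 / 234999044289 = -1044.00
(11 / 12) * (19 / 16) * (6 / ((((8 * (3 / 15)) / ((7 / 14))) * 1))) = 1045 / 512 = 2.04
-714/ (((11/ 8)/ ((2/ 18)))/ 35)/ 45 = -13328/ 297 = -44.88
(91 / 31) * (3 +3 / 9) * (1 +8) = 2730 / 31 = 88.06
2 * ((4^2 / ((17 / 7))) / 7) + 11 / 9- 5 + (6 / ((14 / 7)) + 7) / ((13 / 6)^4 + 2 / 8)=-1278754 / 883881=-1.45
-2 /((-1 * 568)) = 1 /284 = 0.00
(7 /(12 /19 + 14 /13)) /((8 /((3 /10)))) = 5187 /33760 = 0.15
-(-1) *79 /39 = 79 /39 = 2.03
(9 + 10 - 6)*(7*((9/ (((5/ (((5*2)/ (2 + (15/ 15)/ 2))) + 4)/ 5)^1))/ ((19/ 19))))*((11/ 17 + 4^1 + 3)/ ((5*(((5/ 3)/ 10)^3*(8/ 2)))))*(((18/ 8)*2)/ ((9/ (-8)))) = -4380480/ 17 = -257675.29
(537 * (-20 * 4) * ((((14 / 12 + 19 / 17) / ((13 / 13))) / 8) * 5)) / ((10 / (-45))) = 9384075 / 34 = 276002.21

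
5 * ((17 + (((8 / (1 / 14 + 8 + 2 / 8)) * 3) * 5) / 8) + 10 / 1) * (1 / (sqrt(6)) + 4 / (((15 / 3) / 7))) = 11185 * sqrt(6) / 466 + 187908 / 233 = 865.27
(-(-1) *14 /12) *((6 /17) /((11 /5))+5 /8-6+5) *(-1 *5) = 3745 /2992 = 1.25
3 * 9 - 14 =13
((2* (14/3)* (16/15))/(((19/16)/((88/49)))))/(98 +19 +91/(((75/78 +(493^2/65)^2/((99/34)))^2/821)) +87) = 181754844488845376389244865536/2462621624575368409893575777445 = 0.07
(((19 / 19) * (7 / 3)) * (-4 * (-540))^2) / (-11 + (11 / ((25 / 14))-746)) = -90720000 / 6257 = -14498.96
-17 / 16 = -1.06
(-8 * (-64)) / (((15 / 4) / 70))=28672 / 3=9557.33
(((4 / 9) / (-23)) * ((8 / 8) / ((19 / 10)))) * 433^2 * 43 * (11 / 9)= -3547291880 / 35397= -100214.48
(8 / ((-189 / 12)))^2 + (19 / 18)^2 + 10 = 11.37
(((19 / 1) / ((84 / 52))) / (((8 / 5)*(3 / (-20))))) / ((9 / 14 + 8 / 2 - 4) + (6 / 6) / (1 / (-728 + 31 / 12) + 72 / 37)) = -644583550 / 15219051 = -42.35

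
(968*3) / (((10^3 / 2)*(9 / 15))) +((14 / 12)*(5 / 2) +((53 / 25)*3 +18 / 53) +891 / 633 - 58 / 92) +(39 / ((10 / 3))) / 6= 849693949 / 38581350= 22.02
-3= -3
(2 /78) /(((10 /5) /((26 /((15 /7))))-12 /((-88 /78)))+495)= 77 /1518921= 0.00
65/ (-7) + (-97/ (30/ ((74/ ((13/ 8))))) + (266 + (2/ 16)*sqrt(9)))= 109.85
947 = 947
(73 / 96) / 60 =73 / 5760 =0.01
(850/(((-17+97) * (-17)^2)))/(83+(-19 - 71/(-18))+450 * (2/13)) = 585/2182732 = 0.00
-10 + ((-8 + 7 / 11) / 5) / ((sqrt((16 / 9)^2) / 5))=-2489 / 176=-14.14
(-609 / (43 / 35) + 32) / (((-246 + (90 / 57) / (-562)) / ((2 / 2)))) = 106454321 / 56476587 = 1.88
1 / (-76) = -1 / 76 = -0.01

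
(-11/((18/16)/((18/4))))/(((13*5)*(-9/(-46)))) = -2024/585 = -3.46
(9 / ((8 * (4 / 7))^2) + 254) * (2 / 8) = 260537 / 4096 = 63.61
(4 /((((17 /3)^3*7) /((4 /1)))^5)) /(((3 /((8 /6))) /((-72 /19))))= -1880739938304 /914066140307784006626069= -0.00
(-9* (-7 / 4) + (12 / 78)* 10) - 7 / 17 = 14919 / 884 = 16.88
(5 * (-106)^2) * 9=505620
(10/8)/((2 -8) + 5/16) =-20/91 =-0.22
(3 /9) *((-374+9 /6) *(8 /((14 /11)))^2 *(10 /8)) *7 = -901450 /21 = -42926.19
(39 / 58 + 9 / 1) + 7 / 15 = 8821 / 870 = 10.14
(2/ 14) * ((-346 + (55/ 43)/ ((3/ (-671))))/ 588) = -81539/ 530964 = -0.15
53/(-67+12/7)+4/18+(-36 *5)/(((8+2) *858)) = -359114/588159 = -0.61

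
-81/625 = -0.13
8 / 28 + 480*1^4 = 480.29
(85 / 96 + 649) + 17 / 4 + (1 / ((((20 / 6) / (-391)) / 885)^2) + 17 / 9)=3103666723087 / 288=10776620566.27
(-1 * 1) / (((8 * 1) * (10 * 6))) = -0.00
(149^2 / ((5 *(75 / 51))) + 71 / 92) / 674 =34731239 / 7751000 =4.48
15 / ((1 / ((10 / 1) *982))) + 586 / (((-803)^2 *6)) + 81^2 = 297632872940 / 1934427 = 153861.00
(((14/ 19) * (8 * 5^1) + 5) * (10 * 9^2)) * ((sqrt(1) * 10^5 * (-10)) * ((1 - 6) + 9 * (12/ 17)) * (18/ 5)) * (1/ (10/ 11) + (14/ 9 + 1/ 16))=-369668514705.88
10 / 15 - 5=-13 / 3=-4.33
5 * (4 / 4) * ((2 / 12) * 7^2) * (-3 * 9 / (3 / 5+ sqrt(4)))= -11025 / 26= -424.04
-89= -89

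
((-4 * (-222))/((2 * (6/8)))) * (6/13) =3552/13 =273.23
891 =891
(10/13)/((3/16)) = 160/39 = 4.10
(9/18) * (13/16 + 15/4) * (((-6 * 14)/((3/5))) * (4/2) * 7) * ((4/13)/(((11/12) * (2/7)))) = -751170/143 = -5252.94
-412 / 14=-206 / 7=-29.43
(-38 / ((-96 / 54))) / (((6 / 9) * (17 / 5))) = 9.43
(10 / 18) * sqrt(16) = 20 / 9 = 2.22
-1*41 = -41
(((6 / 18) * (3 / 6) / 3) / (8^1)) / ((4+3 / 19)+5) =19 / 25056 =0.00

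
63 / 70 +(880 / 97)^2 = 7828681 / 94090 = 83.20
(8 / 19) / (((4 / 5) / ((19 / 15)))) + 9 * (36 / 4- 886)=-23677 / 3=-7892.33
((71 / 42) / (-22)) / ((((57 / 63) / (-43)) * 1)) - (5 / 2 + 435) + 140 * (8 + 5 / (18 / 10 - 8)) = 14856313 / 25916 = 573.25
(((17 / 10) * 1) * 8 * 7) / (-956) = -119 / 1195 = -0.10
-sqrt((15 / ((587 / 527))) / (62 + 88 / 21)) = -0.45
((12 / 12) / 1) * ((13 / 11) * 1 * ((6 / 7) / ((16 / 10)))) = 0.63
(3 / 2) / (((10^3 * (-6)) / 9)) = -9 / 4000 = -0.00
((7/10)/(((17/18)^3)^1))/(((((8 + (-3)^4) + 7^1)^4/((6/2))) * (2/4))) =189/3219783680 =0.00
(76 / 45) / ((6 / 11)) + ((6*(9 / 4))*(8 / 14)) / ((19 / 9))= 121204 / 17955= 6.75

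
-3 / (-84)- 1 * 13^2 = -4731 / 28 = -168.96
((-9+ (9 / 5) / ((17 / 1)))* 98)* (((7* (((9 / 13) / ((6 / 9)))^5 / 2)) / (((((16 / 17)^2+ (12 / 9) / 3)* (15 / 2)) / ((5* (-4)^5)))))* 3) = 9108485049319488 / 1605842225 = 5672092.13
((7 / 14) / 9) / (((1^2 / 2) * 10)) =1 / 90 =0.01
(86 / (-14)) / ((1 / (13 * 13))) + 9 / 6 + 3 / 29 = -420835 / 406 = -1036.54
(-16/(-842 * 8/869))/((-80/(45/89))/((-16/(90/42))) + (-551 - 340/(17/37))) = -18249/11226386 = -0.00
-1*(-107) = 107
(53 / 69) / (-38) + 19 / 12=8197 / 5244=1.56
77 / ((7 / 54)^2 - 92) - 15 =-4247877 / 268223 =-15.84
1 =1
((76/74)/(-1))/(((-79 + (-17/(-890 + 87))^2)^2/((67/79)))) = -529286216970313/3792366098308464966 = -0.00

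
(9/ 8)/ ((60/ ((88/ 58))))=33/ 1160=0.03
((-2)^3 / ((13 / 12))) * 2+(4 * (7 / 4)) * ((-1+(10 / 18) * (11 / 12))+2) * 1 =-4.20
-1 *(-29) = 29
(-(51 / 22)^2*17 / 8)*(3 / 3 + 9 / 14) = -18.76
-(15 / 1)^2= -225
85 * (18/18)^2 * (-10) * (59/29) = -1729.31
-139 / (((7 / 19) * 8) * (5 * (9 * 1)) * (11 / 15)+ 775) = -2641 / 16573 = -0.16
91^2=8281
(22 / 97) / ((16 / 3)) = 33 / 776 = 0.04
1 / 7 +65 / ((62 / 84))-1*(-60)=32161 / 217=148.21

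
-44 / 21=-2.10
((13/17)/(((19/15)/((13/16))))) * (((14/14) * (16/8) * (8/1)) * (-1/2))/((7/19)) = -2535/238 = -10.65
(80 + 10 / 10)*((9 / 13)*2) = 1458 / 13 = 112.15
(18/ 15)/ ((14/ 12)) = 36/ 35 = 1.03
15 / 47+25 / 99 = 2660 / 4653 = 0.57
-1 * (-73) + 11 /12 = 887 /12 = 73.92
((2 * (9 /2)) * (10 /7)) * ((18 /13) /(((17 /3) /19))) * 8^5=3025797120 /1547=1955912.81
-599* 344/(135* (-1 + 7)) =-103028/405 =-254.39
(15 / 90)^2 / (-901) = -1 / 32436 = -0.00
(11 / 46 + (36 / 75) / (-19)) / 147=4673 / 3211950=0.00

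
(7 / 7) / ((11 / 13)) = 13 / 11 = 1.18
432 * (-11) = -4752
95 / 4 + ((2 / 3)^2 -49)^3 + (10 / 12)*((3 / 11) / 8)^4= -114452.87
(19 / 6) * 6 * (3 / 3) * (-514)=-9766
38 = 38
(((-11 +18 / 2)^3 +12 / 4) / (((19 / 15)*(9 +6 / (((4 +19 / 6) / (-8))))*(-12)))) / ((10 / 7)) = 1505 / 15048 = 0.10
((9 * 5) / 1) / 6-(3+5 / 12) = 49 / 12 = 4.08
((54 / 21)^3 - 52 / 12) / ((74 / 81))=351999 / 25382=13.87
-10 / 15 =-0.67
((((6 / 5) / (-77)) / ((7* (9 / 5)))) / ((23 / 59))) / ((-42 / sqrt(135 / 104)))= 59* sqrt(390) / 13537524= 0.00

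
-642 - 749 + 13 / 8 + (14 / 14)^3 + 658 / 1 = -730.38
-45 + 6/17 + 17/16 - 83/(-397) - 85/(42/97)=-543525079/2267664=-239.69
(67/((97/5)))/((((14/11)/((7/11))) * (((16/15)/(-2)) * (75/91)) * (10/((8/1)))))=-6097/1940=-3.14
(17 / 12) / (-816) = -1 / 576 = -0.00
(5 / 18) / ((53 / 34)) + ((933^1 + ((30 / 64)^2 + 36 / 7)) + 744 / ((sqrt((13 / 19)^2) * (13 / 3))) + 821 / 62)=21544104668029 / 17912853504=1202.72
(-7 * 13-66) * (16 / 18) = -1256 / 9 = -139.56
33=33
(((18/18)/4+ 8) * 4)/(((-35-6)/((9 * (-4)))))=28.98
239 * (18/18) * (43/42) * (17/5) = 174709/210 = 831.95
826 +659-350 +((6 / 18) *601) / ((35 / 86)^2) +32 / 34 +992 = 208508057 / 62475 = 3337.46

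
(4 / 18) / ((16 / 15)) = 5 / 24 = 0.21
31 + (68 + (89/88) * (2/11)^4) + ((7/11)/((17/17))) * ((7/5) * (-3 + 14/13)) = 203687906/2093663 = 97.29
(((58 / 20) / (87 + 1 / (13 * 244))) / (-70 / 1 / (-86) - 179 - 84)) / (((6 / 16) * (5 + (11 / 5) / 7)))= -27688388 / 434016502695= -0.00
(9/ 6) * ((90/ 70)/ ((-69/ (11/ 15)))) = -33/ 1610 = -0.02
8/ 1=8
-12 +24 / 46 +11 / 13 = -3179 / 299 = -10.63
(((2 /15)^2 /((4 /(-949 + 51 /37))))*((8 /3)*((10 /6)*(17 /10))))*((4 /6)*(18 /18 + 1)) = -9536864 /224775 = -42.43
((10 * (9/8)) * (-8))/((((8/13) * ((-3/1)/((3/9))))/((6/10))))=39/4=9.75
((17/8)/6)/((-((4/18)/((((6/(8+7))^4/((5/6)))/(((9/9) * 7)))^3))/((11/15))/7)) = -5170176/7476806640625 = -0.00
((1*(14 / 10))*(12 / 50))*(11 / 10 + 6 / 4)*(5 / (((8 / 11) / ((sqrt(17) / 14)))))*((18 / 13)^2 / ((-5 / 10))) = -2673*sqrt(17) / 1625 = -6.78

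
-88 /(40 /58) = -638 /5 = -127.60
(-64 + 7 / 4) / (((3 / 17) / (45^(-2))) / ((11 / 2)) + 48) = -15521 / 28168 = -0.55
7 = 7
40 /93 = 0.43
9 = 9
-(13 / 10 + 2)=-33 / 10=-3.30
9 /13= 0.69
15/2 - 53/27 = 299/54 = 5.54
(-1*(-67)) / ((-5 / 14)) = -938 / 5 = -187.60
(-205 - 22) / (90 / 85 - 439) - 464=-3450621 / 7445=-463.48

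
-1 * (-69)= 69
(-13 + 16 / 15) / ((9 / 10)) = -358 / 27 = -13.26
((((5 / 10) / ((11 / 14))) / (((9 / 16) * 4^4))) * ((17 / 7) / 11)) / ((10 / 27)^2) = 1377 / 193600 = 0.01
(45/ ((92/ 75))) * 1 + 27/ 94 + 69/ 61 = 38.10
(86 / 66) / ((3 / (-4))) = -172 / 99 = -1.74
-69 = -69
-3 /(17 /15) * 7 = -315 /17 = -18.53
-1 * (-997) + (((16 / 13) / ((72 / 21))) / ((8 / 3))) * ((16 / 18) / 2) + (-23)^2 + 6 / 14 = 1250194 / 819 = 1526.49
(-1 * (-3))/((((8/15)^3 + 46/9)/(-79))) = -799875/17762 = -45.03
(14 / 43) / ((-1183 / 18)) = -36 / 7267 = -0.00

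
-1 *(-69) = 69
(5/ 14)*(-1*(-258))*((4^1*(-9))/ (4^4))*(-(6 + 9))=194.36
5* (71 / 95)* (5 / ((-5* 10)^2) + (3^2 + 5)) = 497071 / 9500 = 52.32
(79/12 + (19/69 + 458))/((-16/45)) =-1924515/1472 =-1307.42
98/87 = 1.13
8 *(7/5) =11.20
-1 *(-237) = 237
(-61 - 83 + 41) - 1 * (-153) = 50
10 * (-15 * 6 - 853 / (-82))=-32635 / 41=-795.98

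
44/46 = 0.96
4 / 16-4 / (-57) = 73 / 228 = 0.32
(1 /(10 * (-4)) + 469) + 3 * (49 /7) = 19599 /40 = 489.98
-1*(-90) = 90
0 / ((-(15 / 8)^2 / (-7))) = 0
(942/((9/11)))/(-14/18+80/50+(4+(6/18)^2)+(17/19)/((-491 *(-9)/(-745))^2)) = 194169048210/836281277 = 232.18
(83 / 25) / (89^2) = 0.00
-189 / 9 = -21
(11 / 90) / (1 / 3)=11 / 30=0.37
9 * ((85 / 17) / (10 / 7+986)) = 35 / 768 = 0.05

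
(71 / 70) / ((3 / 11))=781 / 210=3.72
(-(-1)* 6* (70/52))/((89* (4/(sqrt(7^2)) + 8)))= 49/4628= 0.01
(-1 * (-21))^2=441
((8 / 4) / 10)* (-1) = -1 / 5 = -0.20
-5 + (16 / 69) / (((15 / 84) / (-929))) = -417917 / 345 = -1211.35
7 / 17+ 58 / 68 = 43 / 34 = 1.26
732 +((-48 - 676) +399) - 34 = 373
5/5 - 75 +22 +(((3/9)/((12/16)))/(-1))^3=-37972/729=-52.09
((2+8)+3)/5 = 13/5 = 2.60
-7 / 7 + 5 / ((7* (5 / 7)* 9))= -8 / 9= -0.89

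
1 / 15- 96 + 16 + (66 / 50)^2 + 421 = 642767 / 1875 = 342.81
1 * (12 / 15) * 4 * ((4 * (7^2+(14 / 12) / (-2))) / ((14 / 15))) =664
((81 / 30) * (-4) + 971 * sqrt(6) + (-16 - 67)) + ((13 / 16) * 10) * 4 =-613 / 10 + 971 * sqrt(6) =2317.15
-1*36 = -36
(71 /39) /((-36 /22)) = -781 /702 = -1.11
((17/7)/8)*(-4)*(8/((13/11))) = -748/91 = -8.22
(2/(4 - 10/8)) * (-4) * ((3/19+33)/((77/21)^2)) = -181440/25289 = -7.17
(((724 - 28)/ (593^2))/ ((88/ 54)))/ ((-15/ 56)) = -87696/ 19340695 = -0.00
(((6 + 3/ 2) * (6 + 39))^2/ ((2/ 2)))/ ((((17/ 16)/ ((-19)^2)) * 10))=65792250/ 17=3870132.35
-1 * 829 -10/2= -834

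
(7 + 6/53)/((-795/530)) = -754/159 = -4.74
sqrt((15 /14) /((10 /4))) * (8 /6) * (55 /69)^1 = 0.70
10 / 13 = 0.77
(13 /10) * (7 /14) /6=13 /120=0.11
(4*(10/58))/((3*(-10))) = -2/87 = -0.02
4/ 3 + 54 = 166/ 3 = 55.33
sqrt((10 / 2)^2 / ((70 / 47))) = sqrt(3290) / 14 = 4.10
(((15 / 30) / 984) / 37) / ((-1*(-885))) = 0.00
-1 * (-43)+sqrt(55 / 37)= sqrt(2035) / 37+43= 44.22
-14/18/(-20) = 7/180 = 0.04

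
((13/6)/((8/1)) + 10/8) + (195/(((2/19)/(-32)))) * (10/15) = -1896887/48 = -39518.48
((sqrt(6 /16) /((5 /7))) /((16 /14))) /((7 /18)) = 63 * sqrt(6) /80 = 1.93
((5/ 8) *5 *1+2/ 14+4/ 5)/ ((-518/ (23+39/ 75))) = -3417/ 18500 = -0.18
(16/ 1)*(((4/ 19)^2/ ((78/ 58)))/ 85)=7424/ 1196715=0.01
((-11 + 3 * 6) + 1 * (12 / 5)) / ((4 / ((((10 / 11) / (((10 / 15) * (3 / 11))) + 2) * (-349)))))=-114821 / 20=-5741.05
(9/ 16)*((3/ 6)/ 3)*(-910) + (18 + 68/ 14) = -62.46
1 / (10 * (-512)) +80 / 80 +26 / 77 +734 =735.34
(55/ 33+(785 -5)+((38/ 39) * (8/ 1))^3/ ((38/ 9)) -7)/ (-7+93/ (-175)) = -511451150/ 4343469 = -117.75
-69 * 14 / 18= -161 / 3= -53.67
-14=-14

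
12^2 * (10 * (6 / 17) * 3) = 25920 / 17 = 1524.71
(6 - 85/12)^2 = 169/144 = 1.17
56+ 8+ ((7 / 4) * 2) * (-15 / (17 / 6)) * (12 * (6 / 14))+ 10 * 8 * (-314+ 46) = -365012 / 17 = -21471.29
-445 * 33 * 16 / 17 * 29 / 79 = -5073.60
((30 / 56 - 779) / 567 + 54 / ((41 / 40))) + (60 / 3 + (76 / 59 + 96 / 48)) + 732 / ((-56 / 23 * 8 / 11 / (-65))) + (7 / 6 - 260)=4099358280691 / 153616176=26685.72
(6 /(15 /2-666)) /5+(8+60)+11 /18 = 2710753 /39510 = 68.61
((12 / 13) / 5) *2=24 / 65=0.37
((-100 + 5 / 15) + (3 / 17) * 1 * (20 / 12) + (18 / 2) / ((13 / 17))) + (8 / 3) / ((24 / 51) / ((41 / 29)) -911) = -36867275831 / 420829305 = -87.61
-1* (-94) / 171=94 / 171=0.55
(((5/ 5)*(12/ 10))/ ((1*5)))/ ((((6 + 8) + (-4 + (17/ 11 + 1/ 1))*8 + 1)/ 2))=132/ 925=0.14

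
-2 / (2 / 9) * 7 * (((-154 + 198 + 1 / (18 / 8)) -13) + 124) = -9793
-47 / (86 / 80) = -1880 / 43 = -43.72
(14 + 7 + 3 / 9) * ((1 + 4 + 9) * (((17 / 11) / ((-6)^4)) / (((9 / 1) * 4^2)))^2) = 0.00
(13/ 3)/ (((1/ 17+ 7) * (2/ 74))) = 8177/ 360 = 22.71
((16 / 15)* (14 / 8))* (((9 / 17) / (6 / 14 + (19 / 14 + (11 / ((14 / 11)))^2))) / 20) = 1372 / 2123725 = 0.00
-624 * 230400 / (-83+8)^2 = -638976 / 25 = -25559.04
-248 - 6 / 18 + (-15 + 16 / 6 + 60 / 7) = -5294 / 21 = -252.10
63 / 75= 21 / 25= 0.84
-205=-205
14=14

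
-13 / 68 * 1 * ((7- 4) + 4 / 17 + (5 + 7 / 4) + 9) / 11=-16783 / 50864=-0.33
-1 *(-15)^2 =-225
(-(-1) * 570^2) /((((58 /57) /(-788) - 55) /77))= -561838523400 /1235219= -454849.32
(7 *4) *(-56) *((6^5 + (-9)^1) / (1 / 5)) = -60893280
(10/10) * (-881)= -881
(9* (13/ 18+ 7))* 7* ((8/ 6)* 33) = 21406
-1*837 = -837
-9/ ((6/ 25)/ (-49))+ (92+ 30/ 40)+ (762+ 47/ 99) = 1066319/ 396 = 2692.72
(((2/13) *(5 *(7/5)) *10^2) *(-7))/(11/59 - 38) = 578200/29003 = 19.94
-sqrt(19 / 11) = -sqrt(209) / 11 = -1.31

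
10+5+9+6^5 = 7800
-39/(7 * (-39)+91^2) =-3/616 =-0.00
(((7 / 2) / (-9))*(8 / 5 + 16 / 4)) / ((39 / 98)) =-9604 / 1755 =-5.47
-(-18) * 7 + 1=127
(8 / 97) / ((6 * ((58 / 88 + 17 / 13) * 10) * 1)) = 1144 / 1636875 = 0.00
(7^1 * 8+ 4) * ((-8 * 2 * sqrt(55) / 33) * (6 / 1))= -1920 * sqrt(55) / 11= -1294.46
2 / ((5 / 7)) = 2.80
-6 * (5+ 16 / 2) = -78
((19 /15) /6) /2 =19 /180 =0.11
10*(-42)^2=17640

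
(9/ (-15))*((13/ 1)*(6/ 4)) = -117/ 10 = -11.70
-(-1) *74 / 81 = 74 / 81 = 0.91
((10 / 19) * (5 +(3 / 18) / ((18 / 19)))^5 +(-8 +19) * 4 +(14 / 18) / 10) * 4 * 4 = 1395343385984599 / 43620677280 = 31988.12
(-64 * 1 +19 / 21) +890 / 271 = -340385 / 5691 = -59.81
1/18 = 0.06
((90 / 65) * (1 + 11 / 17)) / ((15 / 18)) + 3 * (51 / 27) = 27857 / 3315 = 8.40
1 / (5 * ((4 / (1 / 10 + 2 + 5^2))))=1.36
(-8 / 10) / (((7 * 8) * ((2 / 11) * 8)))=-11 / 1120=-0.01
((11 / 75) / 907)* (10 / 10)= 11 / 68025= 0.00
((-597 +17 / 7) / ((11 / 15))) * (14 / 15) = -8324 / 11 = -756.73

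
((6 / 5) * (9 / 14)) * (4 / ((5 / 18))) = 1944 / 175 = 11.11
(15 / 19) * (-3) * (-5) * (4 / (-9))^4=6400 / 13851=0.46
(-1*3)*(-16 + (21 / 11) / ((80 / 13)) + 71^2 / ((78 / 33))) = -72656847 / 11440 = -6351.12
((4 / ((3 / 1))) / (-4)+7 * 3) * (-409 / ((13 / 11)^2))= -3068318 / 507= -6051.91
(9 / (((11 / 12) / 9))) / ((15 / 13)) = 4212 / 55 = 76.58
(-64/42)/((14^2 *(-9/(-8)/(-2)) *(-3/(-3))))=128/9261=0.01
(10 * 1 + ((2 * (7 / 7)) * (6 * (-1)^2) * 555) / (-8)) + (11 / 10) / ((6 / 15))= -3279 / 4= -819.75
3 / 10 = 0.30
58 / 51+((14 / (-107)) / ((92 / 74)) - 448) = -56099399 / 125511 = -446.97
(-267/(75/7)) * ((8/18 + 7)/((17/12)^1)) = -166964/1275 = -130.95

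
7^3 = 343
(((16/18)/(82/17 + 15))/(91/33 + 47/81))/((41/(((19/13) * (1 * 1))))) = 127908/267096427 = 0.00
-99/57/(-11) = 3/19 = 0.16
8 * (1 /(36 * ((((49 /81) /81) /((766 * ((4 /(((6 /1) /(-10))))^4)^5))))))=160641843200000000000000000000 /234365481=685433036104834909540.28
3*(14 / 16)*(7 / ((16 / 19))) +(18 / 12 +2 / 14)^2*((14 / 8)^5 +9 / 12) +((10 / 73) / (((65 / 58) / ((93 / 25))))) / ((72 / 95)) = 196400499277 / 2857021440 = 68.74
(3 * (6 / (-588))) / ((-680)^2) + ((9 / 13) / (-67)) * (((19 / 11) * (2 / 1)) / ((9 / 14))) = -24107715143 / 434164931200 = -0.06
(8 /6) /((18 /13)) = 26 /27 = 0.96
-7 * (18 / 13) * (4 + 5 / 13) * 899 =-38204.84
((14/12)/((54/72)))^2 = 196/81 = 2.42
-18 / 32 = -0.56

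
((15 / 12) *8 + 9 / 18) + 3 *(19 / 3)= 59 / 2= 29.50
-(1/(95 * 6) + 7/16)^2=-4012009/20793600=-0.19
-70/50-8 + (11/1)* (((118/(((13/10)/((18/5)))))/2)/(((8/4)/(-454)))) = -26518751/65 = -407980.78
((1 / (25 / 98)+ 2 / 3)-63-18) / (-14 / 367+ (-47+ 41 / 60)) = 8413108 / 5103665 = 1.65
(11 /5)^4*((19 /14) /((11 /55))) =278179 /1750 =158.96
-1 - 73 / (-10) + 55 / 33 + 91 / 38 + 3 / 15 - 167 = -156.44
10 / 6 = 1.67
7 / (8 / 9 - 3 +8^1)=63 / 53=1.19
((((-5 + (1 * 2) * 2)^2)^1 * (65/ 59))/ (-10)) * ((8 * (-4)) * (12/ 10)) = 1248/ 295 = 4.23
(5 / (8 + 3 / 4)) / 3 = 4 / 21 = 0.19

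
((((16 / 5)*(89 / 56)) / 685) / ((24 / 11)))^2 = 958441 / 82771290000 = 0.00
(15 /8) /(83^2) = 15 /55112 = 0.00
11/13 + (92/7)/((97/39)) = 54113/8827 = 6.13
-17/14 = -1.21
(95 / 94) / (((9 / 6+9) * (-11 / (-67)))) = 6365 / 10857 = 0.59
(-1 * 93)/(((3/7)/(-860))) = 186620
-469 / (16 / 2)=-469 / 8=-58.62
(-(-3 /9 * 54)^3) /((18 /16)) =5184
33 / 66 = 1 / 2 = 0.50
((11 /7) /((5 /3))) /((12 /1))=11 /140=0.08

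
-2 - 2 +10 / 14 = -23 / 7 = -3.29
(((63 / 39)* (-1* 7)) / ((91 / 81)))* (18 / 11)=-30618 / 1859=-16.47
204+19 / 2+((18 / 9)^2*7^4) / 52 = 10353 / 26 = 398.19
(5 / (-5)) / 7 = -1 / 7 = -0.14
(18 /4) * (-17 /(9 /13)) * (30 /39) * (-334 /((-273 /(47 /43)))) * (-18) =8005980 /3913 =2046.00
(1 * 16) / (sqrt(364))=8 * sqrt(91) / 91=0.84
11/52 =0.21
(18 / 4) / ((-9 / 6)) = -3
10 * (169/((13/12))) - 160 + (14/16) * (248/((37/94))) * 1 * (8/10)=340592/185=1841.04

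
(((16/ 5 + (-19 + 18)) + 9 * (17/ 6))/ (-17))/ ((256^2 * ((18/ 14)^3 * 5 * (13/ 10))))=-0.00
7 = 7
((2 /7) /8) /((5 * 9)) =1 /1260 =0.00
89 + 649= 738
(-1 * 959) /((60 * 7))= -137 /60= -2.28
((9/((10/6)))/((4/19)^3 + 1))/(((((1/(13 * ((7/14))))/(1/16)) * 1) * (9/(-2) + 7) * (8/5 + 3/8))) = 2407509/5469170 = 0.44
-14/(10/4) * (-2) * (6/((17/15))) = 1008/17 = 59.29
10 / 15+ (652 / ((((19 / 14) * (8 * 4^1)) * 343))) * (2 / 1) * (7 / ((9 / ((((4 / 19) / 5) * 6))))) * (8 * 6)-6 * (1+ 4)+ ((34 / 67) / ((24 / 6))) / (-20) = -579321901 / 20317080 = -28.51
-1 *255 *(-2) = 510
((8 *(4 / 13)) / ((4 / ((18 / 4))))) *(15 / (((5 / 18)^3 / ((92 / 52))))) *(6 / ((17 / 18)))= 1564562304 / 71825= 21782.98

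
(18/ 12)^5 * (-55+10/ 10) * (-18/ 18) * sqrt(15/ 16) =6561 * sqrt(15)/ 64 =397.04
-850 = -850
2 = 2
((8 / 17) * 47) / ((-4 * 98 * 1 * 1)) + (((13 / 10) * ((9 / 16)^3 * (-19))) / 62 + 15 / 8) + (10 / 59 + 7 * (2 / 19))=6293674372161 / 2371385999360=2.65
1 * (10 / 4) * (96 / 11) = 21.82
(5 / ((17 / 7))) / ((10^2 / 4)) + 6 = 517 / 85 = 6.08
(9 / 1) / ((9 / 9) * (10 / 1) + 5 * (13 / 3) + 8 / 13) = 351 / 1259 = 0.28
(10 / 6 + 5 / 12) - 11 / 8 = 17 / 24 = 0.71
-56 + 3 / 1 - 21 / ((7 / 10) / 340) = -10253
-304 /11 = -27.64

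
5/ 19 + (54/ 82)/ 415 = 85588/ 323285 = 0.26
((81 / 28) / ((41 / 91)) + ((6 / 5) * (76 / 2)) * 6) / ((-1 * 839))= -229617 / 687980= -0.33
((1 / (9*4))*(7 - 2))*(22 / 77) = 5 / 126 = 0.04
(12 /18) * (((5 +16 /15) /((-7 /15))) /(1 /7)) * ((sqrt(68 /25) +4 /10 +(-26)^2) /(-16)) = 91 * sqrt(17) /60 +153881 /60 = 2570.94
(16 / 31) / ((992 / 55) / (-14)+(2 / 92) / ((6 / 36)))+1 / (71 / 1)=-9741437 / 22566853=-0.43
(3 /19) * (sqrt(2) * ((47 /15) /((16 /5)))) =47 * sqrt(2) /304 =0.22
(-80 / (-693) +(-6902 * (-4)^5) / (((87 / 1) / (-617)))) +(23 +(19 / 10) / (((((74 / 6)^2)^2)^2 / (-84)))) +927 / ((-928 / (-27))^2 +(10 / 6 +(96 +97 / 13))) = -7437408409004535990763604976833 / 148381929436816929310380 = -50123410.83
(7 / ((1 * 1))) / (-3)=-7 / 3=-2.33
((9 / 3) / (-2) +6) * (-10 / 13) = -45 / 13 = -3.46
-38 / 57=-2 / 3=-0.67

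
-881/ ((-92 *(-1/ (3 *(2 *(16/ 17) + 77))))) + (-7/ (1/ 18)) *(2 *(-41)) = 12614985/ 1564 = 8065.85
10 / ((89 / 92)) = 920 / 89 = 10.34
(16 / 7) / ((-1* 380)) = -4 / 665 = -0.01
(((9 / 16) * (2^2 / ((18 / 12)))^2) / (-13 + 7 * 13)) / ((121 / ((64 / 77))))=128 / 363363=0.00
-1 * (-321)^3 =33076161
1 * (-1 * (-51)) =51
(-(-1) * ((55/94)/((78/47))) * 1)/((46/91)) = 385/552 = 0.70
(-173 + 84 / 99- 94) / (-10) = 8783 / 330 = 26.62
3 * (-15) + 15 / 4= -165 / 4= -41.25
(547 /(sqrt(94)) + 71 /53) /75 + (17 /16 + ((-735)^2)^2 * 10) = 547 * sqrt(94) /7050 + 185612180197568711 /63600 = 2918430506251.83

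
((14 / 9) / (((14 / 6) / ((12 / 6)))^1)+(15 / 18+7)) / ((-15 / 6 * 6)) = -11 / 18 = -0.61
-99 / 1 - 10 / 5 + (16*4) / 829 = -83665 / 829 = -100.92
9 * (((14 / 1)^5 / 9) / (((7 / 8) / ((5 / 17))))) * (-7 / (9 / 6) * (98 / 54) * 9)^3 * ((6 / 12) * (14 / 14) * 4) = -1984286933135360 / 12393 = -160113526437.13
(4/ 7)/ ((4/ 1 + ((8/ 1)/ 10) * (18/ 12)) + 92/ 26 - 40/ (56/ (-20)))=65/ 2619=0.02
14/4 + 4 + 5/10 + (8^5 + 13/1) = 32789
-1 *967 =-967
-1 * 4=-4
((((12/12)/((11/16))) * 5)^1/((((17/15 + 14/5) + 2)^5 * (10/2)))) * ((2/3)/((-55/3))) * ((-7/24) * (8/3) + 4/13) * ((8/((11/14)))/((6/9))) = 453600000/8783725513277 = 0.00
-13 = -13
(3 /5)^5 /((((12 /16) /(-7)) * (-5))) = 2268 /15625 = 0.15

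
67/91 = 0.74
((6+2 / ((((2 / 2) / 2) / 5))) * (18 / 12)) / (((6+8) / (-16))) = -44.57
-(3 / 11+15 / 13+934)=-133766 / 143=-935.43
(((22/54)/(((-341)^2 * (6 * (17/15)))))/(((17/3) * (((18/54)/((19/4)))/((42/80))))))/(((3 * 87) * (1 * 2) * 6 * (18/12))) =133/918558672768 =0.00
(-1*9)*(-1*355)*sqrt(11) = 10596.62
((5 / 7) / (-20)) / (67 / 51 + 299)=-51 / 428848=-0.00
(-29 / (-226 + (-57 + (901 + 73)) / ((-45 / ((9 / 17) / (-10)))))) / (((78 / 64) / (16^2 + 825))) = 852692800 / 7456137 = 114.36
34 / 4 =17 / 2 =8.50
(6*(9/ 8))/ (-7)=-27/ 28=-0.96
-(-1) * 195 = 195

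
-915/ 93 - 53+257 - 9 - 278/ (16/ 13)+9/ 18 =-40.21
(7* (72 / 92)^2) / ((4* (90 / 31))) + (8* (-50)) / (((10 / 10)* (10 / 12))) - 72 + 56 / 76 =-550.89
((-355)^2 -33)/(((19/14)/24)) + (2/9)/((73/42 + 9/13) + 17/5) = 2021458015892/907269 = 2228069.09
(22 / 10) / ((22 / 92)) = 46 / 5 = 9.20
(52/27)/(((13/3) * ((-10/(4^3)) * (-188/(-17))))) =-544/2115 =-0.26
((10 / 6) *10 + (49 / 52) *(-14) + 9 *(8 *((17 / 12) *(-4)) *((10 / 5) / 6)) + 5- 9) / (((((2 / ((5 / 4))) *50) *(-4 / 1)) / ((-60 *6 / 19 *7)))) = -223629 / 3952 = -56.59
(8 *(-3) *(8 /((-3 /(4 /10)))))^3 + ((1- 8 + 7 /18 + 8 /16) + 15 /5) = 18870868 /1125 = 16774.10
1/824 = 0.00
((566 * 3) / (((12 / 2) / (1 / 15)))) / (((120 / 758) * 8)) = 107257 / 7200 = 14.90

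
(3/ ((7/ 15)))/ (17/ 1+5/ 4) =180/ 511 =0.35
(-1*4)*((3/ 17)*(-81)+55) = -2768/ 17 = -162.82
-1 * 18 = -18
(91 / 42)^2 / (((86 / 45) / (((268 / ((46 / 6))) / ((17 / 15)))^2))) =15362480250 / 6573883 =2336.90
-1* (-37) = 37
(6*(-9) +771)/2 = 717/2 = 358.50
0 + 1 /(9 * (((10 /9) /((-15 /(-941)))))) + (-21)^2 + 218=1240241 /1882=659.00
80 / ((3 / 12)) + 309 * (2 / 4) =949 / 2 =474.50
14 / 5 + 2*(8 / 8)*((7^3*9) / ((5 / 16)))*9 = 177814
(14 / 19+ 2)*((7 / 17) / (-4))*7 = -637 / 323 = -1.97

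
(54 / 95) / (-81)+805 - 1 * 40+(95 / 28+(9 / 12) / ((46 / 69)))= 769.51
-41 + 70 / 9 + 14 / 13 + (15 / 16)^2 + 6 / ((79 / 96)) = -56730437 / 2366208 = -23.98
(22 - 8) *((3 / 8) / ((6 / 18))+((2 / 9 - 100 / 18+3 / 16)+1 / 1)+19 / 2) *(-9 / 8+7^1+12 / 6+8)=276479 / 192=1439.99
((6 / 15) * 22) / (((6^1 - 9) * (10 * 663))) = -22 / 49725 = -0.00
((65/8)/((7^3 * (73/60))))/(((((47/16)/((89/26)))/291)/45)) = 349636500/1176833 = 297.10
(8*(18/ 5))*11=1584/ 5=316.80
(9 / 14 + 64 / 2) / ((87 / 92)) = 21022 / 609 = 34.52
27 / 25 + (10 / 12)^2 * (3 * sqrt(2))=27 / 25 + 25 * sqrt(2) / 12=4.03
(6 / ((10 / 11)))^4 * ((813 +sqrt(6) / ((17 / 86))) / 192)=16998201 * sqrt(6) / 340000 +321384591 / 40000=8157.08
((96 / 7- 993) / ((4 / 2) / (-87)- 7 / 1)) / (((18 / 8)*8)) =66265 / 8554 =7.75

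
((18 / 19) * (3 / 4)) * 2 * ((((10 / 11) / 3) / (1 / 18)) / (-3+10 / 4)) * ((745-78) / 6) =-360180 / 209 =-1723.35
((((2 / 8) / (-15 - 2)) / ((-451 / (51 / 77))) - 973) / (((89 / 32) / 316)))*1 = -341678111968 / 3090703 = -110550.29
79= 79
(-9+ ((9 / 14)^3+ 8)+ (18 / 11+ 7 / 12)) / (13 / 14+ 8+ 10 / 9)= 403509 / 2727340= 0.15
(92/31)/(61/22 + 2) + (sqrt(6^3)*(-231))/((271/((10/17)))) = 2024/3255 - 13860*sqrt(6)/4607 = -6.75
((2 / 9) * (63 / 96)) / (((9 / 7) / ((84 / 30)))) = 343 / 1080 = 0.32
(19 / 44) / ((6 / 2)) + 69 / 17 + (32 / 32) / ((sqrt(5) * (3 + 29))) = sqrt(5) / 160 + 9431 / 2244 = 4.22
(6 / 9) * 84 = 56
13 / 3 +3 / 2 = 35 / 6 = 5.83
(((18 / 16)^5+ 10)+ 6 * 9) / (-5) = -2156201 / 163840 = -13.16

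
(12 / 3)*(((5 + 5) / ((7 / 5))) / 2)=100 / 7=14.29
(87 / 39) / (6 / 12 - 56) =-58 / 1443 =-0.04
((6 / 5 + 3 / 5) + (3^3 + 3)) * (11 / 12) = 583 / 20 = 29.15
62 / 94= 31 / 47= 0.66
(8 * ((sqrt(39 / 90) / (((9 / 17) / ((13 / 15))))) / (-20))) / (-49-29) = 17 * sqrt(390) / 60750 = 0.01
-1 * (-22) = 22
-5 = -5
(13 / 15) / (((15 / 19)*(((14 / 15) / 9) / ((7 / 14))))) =741 / 140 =5.29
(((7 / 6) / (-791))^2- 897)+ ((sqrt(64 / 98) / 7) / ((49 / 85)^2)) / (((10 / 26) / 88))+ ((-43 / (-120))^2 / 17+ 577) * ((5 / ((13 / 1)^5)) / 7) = -1457488048511227639 / 1624849337442240+ 6612320 * sqrt(2) / 117649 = -817.51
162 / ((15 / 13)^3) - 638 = -66568 / 125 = -532.54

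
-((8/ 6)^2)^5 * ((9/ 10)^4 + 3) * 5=-798687232/ 2460375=-324.62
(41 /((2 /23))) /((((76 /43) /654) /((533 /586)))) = 7067325759 /44536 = 158687.93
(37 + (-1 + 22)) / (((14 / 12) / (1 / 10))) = 174 / 35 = 4.97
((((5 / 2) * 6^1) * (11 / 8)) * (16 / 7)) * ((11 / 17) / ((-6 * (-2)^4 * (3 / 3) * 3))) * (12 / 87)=-0.01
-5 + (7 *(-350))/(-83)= 2035/83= 24.52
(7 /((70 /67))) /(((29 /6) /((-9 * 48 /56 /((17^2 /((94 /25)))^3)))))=-9015158736 /382806758359375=-0.00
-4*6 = -24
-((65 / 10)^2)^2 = -28561 / 16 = -1785.06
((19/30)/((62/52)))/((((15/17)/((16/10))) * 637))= 2584/1708875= 0.00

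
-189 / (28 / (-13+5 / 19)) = 85.97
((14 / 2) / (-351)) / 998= -7 / 350298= -0.00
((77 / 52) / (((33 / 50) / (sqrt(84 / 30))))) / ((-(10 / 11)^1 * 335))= -77 * sqrt(70) / 52260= -0.01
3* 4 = 12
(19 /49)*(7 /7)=19 /49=0.39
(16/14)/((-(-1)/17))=136/7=19.43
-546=-546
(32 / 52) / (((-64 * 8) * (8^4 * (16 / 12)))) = -3 / 13631488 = -0.00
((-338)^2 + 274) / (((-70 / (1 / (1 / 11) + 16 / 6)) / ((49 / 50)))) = -21911.11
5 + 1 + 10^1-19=-3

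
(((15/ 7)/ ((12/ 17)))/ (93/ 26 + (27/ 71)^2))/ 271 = 5570305/ 1850587998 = 0.00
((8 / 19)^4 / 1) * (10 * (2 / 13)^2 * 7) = 1146880 / 22024249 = 0.05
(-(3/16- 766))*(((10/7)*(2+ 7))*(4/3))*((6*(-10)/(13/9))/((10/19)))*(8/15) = -50286312/91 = -552596.84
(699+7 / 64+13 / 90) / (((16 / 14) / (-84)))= -98678699 / 1920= -51395.16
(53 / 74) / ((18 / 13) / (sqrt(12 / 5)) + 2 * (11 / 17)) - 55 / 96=73736729 / 151958112 - 597363 * sqrt(15) / 3165794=-0.25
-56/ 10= -28/ 5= -5.60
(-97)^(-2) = 1/9409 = 0.00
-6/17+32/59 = 190/1003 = 0.19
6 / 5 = 1.20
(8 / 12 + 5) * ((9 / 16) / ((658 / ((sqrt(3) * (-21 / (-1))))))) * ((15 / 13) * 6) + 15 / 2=6885 * sqrt(3) / 9776 + 15 / 2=8.72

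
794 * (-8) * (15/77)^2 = -1429200/5929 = -241.05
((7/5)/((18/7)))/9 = 49/810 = 0.06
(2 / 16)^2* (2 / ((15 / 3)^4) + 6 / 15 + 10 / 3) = 0.06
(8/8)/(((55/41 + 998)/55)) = 2255/40973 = 0.06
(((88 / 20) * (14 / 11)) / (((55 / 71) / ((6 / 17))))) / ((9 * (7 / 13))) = 7384 / 14025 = 0.53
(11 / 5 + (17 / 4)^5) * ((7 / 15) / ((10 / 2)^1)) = 16591281 / 128000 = 129.62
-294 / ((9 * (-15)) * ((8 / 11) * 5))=539 / 900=0.60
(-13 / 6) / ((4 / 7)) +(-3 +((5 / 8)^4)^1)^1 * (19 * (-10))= 3300659 / 6144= 537.22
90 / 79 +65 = 5225 / 79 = 66.14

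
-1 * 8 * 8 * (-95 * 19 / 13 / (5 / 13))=23104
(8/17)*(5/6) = 20/51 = 0.39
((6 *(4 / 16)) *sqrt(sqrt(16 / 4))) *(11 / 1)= 33 *sqrt(2) / 2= 23.33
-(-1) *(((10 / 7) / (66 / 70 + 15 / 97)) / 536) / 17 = 2425 / 16975656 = 0.00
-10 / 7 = -1.43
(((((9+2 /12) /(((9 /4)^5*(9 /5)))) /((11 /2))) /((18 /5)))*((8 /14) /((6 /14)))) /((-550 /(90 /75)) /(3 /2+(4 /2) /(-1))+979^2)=256000 /41297201816211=0.00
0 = 0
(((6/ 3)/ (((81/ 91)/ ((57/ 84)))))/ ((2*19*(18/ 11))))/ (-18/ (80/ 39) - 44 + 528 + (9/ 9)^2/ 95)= 1045/ 20253807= 0.00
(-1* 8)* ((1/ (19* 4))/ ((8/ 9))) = -9/ 76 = -0.12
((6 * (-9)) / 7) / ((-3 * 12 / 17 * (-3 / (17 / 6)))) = -289 / 84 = -3.44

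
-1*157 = -157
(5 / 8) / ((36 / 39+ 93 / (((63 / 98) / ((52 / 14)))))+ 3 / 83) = 16185 / 13939624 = 0.00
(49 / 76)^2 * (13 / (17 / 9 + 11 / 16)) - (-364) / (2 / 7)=1276.10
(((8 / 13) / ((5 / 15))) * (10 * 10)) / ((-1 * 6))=-400 / 13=-30.77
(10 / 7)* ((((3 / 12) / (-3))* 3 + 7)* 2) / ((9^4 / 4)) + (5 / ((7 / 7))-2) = 3.01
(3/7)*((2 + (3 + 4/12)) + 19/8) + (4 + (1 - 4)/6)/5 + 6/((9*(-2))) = 3083/840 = 3.67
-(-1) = 1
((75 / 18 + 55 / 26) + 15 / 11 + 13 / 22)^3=352943569763 / 631628712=558.78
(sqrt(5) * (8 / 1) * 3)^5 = 199065600 * sqrt(5) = 445124213.58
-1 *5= -5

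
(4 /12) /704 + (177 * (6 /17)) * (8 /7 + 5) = 96446711 /251328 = 383.75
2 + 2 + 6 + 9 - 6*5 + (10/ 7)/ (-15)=-233/ 21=-11.10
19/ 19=1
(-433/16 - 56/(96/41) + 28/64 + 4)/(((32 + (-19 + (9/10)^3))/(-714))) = 2420.48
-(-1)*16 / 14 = 8 / 7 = 1.14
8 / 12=2 / 3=0.67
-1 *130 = -130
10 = 10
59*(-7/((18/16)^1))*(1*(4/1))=-13216/9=-1468.44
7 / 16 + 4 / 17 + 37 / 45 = 18299 / 12240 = 1.50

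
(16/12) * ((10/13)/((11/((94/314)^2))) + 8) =112882184/10574421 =10.68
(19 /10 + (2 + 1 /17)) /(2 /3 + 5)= 2019 /2890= 0.70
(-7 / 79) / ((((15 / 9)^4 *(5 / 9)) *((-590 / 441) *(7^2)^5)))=6561 / 119954185093750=0.00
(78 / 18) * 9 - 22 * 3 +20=-7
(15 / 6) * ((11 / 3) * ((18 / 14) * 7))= 165 / 2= 82.50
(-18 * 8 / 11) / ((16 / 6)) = -54 / 11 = -4.91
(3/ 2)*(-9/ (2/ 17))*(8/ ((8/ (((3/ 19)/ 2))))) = -1377/ 152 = -9.06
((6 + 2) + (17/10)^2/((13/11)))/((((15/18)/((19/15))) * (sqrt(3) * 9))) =1.02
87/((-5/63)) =-5481/5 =-1096.20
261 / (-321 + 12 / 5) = -145 / 177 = -0.82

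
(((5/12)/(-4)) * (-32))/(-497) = -10/1491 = -0.01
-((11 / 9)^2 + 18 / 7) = -2305 / 567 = -4.07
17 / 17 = 1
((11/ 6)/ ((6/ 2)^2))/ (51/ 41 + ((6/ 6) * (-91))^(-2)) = 3734731/ 22808088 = 0.16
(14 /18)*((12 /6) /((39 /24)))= 112 /117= 0.96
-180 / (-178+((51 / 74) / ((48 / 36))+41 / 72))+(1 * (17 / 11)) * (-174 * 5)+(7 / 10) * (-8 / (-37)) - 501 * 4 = -1605220132718 / 479545715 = -3347.38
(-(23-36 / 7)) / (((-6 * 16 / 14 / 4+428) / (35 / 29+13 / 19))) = -65125 / 822092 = -0.08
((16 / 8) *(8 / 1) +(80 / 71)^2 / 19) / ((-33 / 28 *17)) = -43088192 / 53732019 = -0.80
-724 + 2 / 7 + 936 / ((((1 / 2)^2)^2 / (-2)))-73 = -215241 / 7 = -30748.71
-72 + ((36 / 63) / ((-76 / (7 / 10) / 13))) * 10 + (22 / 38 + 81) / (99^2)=-13533631 / 186219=-72.68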